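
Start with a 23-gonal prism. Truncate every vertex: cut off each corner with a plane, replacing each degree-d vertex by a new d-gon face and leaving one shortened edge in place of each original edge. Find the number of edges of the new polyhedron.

The base solid has V = 46, E = 69, F = 25.
Truncation replaces each original edge-end by a new vertex, so V′ = 2E = 138.
Each original edge survives, and each old vertex of degree d contributes d new edges; summing degrees gives Σd = 2E, so E′ = E + 2E = 3E = 207.
Each original face survives and each original vertex becomes one new face: F′ = F + V = 71.

207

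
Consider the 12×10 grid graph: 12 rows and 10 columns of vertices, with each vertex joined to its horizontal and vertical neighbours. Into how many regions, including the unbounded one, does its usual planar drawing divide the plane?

The grid has V = 12·10 = 120 vertices and E = 12·9 + 10·11 = 218 edges.
F = 2 − V + E = 2 − 120 + 218 = 100.

100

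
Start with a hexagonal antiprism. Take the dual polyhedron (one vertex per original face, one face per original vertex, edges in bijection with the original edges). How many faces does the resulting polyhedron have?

12

The base solid has V = 12, E = 24, F = 14.
The dual swaps V and F and preserves E: V′ = F = 14, E′ = E = 24, F′ = V = 12.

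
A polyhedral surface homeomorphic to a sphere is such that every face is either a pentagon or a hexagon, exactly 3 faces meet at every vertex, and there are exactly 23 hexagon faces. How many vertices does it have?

66

Let x be the number of pentagons; then F = 23 + x.
Edge–face incidences: 2E = 6·23 + 5·x = 138 + 5x.
Every vertex has degree 3, so 3V = 2E.
Euler: V − E + F = 2 ⇒ (2E)/3 − E + (23 + x) = 2.
Multiply by 6: 2·(2E) − 3·(2E) + 6·(23 + x) = 12, i.e. 138 + 6x − (138 + 5x) = 12.
Collecting terms: x = 12.
Then 2E = 138 + 5·12 = 198, so E = 99, V = 2E/3 = 66, F = 23 + 12 = 35.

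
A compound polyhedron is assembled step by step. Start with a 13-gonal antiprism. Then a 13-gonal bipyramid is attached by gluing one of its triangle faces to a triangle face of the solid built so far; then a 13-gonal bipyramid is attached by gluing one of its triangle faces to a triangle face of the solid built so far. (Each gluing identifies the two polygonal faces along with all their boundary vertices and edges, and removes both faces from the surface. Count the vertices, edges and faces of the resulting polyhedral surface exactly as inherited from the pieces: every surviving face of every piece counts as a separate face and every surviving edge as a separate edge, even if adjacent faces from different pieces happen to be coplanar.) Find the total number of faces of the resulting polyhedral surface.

A 13-gonal antiprism: V=26, E=52, F=28.
Attach a 13-gonal bipyramid (V=15, E=39, F=26) along a 3-gon: merge 3 vertices and 3 edges, delete both glued faces → V=38, E=88, F=52.
Attach a 13-gonal bipyramid (V=15, E=39, F=26) along a 3-gon: merge 3 vertices and 3 edges, delete both glued faces → V=50, E=124, F=76.
Check: V − E + F = 50 − 124 + 76 = 2.

76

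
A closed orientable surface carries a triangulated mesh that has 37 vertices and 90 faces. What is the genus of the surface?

5

Every face is a triangle, so 2E = 3·90 = 270, giving E = 135.
χ = V − E + F = 37 − 135 + 90 = -8.
For a closed orientable surface χ = 2 − 2g, so g = (2 − (-8))/2 = 5.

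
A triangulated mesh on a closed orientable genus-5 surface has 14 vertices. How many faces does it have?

44

χ = 2 − 2·5 = -8, and every face is a triangle so 3F = 2E.
V − E + F = -8 with E = 3F/2 gives 14 − (3/2 − 1)·F = -8, so F = 44 and E = 66.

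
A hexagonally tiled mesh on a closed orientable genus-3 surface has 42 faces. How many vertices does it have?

χ = 2 − 2·3 = -4, and every face is a hexagon so 6F = 2E.
E = 6·42/2 = 126. Then V = -4 + E − F = -4 + 126 − 42 = 80.

80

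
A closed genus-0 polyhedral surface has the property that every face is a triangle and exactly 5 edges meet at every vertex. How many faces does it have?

20

Each face has 3 edges and each edge borders two faces, so 2E = 3F.
Each vertex has degree 5, so 5V = 2E and hence V = 3F/5.
Euler: V − E + F = 2 ⇒ (3F/5) − (3F/2) + F = 2.
Multiply by 10: (6 − 15 + 10)F = 20, i.e. 1F = 20.
So F = 20, E = 3·20/2 = 30, V = 3·20/5 = 12.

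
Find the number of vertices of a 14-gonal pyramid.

A pyramid on an n-gon base has one n-gon and n triangles: V = 14 + 1 = 15, E = 2·14 = 28, F = 14 + 1 = 15.

15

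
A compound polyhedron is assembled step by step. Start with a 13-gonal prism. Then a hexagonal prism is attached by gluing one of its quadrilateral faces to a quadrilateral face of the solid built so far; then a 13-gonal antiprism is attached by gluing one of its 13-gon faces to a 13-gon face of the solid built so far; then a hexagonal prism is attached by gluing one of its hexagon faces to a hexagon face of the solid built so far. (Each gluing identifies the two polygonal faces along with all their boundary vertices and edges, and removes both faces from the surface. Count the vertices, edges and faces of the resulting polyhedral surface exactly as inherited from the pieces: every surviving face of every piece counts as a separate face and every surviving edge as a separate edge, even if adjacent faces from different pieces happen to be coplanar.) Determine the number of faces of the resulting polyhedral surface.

A 13-gonal prism: V=26, E=39, F=15.
Attach a hexagonal prism (V=12, E=18, F=8) along a 4-gon: merge 4 vertices and 4 edges, delete both glued faces → V=34, E=53, F=21.
Attach a 13-gonal antiprism (V=26, E=52, F=28) along a 13-gon: merge 13 vertices and 13 edges, delete both glued faces → V=47, E=92, F=47.
Attach a hexagonal prism (V=12, E=18, F=8) along a 6-gon: merge 6 vertices and 6 edges, delete both glued faces → V=53, E=104, F=53.
Check: V − E + F = 53 − 104 + 53 = 2.

53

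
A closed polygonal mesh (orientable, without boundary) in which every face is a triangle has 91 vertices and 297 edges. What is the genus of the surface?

5

Every face is a triangle and each edge borders two faces, so 3F = 2·297, giving F = 198.
χ = V − E + F = 91 − 297 + 198 = -8.
For a closed orientable surface χ = 2 − 2g, so g = (2 − (-8))/2 = 5.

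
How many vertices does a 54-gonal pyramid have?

A pyramid on an n-gon base has one n-gon and n triangles: V = 54 + 1 = 55, E = 2·54 = 108, F = 54 + 1 = 55.

55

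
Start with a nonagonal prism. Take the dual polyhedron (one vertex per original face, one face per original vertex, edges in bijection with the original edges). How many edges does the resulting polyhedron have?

The base solid has V = 18, E = 27, F = 11.
The dual swaps V and F and preserves E: V′ = F = 11, E′ = E = 27, F′ = V = 18.

27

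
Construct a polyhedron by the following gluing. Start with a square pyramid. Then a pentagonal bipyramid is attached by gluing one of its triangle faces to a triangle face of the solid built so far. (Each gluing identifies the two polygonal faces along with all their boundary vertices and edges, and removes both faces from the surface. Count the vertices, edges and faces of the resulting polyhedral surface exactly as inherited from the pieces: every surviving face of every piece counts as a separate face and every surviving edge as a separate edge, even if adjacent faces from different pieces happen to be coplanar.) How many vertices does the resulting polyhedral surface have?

9

A square pyramid: V=5, E=8, F=5.
Attach a pentagonal bipyramid (V=7, E=15, F=10) along a 3-gon: merge 3 vertices and 3 edges, delete both glued faces → V=9, E=20, F=13.
Check: V − E + F = 9 − 20 + 13 = 2.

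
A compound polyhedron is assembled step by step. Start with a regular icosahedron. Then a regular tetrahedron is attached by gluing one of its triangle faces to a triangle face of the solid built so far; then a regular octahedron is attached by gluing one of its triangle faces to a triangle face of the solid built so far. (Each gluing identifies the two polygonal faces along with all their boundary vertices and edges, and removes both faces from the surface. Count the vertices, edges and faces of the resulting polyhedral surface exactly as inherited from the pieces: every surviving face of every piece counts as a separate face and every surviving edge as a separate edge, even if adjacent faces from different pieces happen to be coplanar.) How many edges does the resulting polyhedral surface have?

A regular icosahedron: V=12, E=30, F=20.
Attach a regular tetrahedron (V=4, E=6, F=4) along a 3-gon: merge 3 vertices and 3 edges, delete both glued faces → V=13, E=33, F=22.
Attach a regular octahedron (V=6, E=12, F=8) along a 3-gon: merge 3 vertices and 3 edges, delete both glued faces → V=16, E=42, F=28.
Check: V − E + F = 16 − 42 + 28 = 2.

42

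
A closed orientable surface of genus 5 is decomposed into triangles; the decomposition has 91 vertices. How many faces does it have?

χ = 2 − 2·5 = -8, and every face is a triangle so 3F = 2E.
V − E + F = -8 with E = 3F/2 gives 91 − (3/2 − 1)·F = -8, so F = 198 and E = 297.

198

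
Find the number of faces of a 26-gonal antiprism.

An antiprism on an n-gon has two n-gon caps and 2n triangles: V = 2·26 = 52, E = 4·26 = 104, F = 2·26 + 2 = 54.
Check: V − E + F = 52 − 104 + 54 = 2.

54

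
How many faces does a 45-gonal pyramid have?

A pyramid on an n-gon base has one n-gon and n triangles: V = 45 + 1 = 46, E = 2·45 = 90, F = 45 + 1 = 46.

46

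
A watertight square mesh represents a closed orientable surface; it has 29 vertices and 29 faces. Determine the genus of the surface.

Every face is a square, so 2E = 4·29 = 116, giving E = 58.
χ = V − E + F = 29 − 58 + 29 = 0.
For a closed orientable surface χ = 2 − 2g, so g = (2 − (0))/2 = 1.

1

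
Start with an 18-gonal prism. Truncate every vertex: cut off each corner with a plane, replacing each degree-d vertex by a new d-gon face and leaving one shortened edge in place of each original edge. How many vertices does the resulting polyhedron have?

108

The base solid has V = 36, E = 54, F = 20.
Truncation replaces each original edge-end by a new vertex, so V′ = 2E = 108.
Each original edge survives, and each old vertex of degree d contributes d new edges; summing degrees gives Σd = 2E, so E′ = E + 2E = 3E = 162.
Each original face survives and each original vertex becomes one new face: F′ = F + V = 56.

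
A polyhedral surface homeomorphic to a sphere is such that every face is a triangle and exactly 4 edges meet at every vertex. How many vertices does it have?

6

Each face has 3 edges and each edge borders two faces, so 2E = 3F.
Each vertex has degree 4, so 4V = 2E and hence V = 3F/4.
Euler: V − E + F = 2 ⇒ (3F/4) − (3F/2) + F = 2.
Multiply by 8: (6 − 12 + 8)F = 16, i.e. 2F = 16.
So F = 8, E = 3·8/2 = 12, V = 3·8/4 = 6.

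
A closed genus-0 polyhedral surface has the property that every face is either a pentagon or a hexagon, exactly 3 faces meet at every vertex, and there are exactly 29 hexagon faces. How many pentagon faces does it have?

12

Let x be the number of pentagons; then F = 29 + x.
Edge–face incidences: 2E = 6·29 + 5·x = 174 + 5x.
Every vertex has degree 3, so 3V = 2E.
Euler: V − E + F = 2 ⇒ (2E)/3 − E + (29 + x) = 2.
Multiply by 6: 2·(2E) − 3·(2E) + 6·(29 + x) = 12, i.e. 174 + 6x − (174 + 5x) = 12.
Collecting terms: x = 12.
Then 2E = 174 + 5·12 = 234, so E = 117, V = 2E/3 = 78, F = 29 + 12 = 41.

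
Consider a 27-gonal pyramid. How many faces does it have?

A pyramid on an n-gon base has one n-gon and n triangles: V = 27 + 1 = 28, E = 2·27 = 54, F = 27 + 1 = 28.

28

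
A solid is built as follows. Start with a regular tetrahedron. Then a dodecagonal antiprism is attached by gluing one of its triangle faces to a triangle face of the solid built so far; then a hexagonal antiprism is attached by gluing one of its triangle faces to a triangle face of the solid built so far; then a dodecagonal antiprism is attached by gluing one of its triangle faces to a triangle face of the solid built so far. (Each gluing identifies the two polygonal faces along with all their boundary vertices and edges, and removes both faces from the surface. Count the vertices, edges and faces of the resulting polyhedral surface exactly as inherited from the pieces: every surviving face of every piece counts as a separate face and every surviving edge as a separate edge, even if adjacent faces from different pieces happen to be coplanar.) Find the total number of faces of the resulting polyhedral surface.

A regular tetrahedron: V=4, E=6, F=4.
Attach a dodecagonal antiprism (V=24, E=48, F=26) along a 3-gon: merge 3 vertices and 3 edges, delete both glued faces → V=25, E=51, F=28.
Attach a hexagonal antiprism (V=12, E=24, F=14) along a 3-gon: merge 3 vertices and 3 edges, delete both glued faces → V=34, E=72, F=40.
Attach a dodecagonal antiprism (V=24, E=48, F=26) along a 3-gon: merge 3 vertices and 3 edges, delete both glued faces → V=55, E=117, F=64.
Check: V − E + F = 55 − 117 + 64 = 2.

64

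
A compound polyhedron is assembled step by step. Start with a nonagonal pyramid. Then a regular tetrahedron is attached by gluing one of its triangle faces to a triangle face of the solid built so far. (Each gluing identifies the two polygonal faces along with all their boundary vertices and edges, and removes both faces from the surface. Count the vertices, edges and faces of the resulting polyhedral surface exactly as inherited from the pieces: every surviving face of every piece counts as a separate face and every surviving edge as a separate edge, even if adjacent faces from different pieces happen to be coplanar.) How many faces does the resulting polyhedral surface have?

A nonagonal pyramid: V=10, E=18, F=10.
Attach a regular tetrahedron (V=4, E=6, F=4) along a 3-gon: merge 3 vertices and 3 edges, delete both glued faces → V=11, E=21, F=12.
Check: V − E + F = 11 − 21 + 12 = 2.

12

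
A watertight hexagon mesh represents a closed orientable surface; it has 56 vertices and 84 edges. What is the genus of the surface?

Every face is a hexagon and each edge borders two faces, so 6F = 2·84, giving F = 28.
χ = V − E + F = 56 − 84 + 28 = 0.
For a closed orientable surface χ = 2 − 2g, so g = (2 − (0))/2 = 1.

1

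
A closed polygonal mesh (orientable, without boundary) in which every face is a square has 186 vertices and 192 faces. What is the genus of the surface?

4

Every face is a square, so 2E = 4·192 = 768, giving E = 384.
χ = V − E + F = 186 − 384 + 192 = -6.
For a closed orientable surface χ = 2 − 2g, so g = (2 − (-6))/2 = 4.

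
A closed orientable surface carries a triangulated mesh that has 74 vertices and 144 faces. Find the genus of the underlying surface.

0

Every face is a triangle, so 2E = 3·144 = 432, giving E = 216.
χ = V − E + F = 74 − 216 + 144 = 2.
For a closed orientable surface χ = 2 − 2g, so g = (2 − (2))/2 = 0.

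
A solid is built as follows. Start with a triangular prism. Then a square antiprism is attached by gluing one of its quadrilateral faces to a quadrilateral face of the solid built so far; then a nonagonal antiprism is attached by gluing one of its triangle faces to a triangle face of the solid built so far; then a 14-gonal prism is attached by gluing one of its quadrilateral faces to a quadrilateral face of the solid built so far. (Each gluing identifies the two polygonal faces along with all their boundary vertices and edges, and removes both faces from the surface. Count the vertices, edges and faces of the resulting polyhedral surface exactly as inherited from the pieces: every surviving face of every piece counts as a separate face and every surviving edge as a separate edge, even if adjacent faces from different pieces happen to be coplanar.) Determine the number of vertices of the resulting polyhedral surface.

A triangular prism: V=6, E=9, F=5.
Attach a square antiprism (V=8, E=16, F=10) along a 4-gon: merge 4 vertices and 4 edges, delete both glued faces → V=10, E=21, F=13.
Attach a nonagonal antiprism (V=18, E=36, F=20) along a 3-gon: merge 3 vertices and 3 edges, delete both glued faces → V=25, E=54, F=31.
Attach a 14-gonal prism (V=28, E=42, F=16) along a 4-gon: merge 4 vertices and 4 edges, delete both glued faces → V=49, E=92, F=45.
Check: V − E + F = 49 − 92 + 45 = 2.

49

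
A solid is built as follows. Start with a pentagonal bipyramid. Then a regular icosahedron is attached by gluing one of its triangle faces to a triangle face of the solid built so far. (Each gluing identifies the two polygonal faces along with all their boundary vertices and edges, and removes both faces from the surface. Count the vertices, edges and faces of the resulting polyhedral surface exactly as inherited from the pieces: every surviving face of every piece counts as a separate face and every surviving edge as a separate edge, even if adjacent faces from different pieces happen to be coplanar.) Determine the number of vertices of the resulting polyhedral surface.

A pentagonal bipyramid: V=7, E=15, F=10.
Attach a regular icosahedron (V=12, E=30, F=20) along a 3-gon: merge 3 vertices and 3 edges, delete both glued faces → V=16, E=42, F=28.
Check: V − E + F = 16 − 42 + 28 = 2.

16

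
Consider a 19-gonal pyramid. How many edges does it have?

A pyramid on an n-gon base has one n-gon and n triangles: V = 19 + 1 = 20, E = 2·19 = 38, F = 19 + 1 = 20.

38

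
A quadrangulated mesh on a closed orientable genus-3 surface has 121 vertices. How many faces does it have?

125

χ = 2 − 2·3 = -4, and every face is a square so 4F = 2E.
V − E + F = -4 with E = 4F/2 gives 121 − (4/2 − 1)·F = -4, so F = 125 and E = 250.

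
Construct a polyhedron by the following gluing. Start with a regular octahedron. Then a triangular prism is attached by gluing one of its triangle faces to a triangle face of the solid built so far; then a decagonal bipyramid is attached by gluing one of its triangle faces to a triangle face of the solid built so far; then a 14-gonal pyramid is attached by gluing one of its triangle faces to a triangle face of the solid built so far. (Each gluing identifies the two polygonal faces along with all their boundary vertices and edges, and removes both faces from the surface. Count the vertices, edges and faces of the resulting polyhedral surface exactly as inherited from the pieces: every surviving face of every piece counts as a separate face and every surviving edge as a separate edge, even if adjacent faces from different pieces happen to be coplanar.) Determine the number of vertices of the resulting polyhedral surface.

A regular octahedron: V=6, E=12, F=8.
Attach a triangular prism (V=6, E=9, F=5) along a 3-gon: merge 3 vertices and 3 edges, delete both glued faces → V=9, E=18, F=11.
Attach a decagonal bipyramid (V=12, E=30, F=20) along a 3-gon: merge 3 vertices and 3 edges, delete both glued faces → V=18, E=45, F=29.
Attach a 14-gonal pyramid (V=15, E=28, F=15) along a 3-gon: merge 3 vertices and 3 edges, delete both glued faces → V=30, E=70, F=42.
Check: V − E + F = 30 − 70 + 42 = 2.

30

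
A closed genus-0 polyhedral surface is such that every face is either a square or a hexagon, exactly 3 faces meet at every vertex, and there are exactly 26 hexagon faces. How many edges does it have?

Let x be the number of squares; then F = 26 + x.
Edge–face incidences: 2E = 6·26 + 4·x = 156 + 4x.
Every vertex has degree 3, so 3V = 2E.
Euler: V − E + F = 2 ⇒ (2E)/3 − E + (26 + x) = 2.
Multiply by 6: 2·(2E) − 3·(2E) + 6·(26 + x) = 12, i.e. 156 + 6x − (156 + 4x) = 12.
Collecting terms: 2x = 12, so x = 6.
Then 2E = 156 + 4·6 = 180, so E = 90, V = 2E/3 = 60, F = 26 + 6 = 32.

90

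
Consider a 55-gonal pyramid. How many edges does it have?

A pyramid on an n-gon base has one n-gon and n triangles: V = 55 + 1 = 56, E = 2·55 = 110, F = 55 + 1 = 56.

110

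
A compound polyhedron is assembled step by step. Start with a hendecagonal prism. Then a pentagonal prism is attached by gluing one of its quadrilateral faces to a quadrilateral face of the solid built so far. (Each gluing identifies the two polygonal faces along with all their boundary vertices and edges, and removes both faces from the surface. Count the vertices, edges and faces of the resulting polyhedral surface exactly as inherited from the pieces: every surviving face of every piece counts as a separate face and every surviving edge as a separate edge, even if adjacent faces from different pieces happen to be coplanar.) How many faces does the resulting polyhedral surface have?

A hendecagonal prism: V=22, E=33, F=13.
Attach a pentagonal prism (V=10, E=15, F=7) along a 4-gon: merge 4 vertices and 4 edges, delete both glued faces → V=28, E=44, F=18.
Check: V − E + F = 28 − 44 + 18 = 2.

18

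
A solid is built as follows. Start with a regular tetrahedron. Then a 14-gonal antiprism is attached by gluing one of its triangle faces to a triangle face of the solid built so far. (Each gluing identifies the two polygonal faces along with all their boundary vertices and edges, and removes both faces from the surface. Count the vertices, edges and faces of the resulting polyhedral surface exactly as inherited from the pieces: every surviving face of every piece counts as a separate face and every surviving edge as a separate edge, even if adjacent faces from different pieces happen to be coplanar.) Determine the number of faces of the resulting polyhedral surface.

32

A regular tetrahedron: V=4, E=6, F=4.
Attach a 14-gonal antiprism (V=28, E=56, F=30) along a 3-gon: merge 3 vertices and 3 edges, delete both glued faces → V=29, E=59, F=32.
Check: V − E + F = 29 − 59 + 32 = 2.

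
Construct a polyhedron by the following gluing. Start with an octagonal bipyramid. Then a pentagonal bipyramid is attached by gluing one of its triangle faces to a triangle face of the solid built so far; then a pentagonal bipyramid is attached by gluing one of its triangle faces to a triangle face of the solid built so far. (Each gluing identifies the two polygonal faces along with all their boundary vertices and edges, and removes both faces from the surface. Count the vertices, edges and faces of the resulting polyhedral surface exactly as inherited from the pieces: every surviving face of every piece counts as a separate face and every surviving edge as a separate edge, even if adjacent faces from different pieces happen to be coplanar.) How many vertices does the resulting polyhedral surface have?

18

An octagonal bipyramid: V=10, E=24, F=16.
Attach a pentagonal bipyramid (V=7, E=15, F=10) along a 3-gon: merge 3 vertices and 3 edges, delete both glued faces → V=14, E=36, F=24.
Attach a pentagonal bipyramid (V=7, E=15, F=10) along a 3-gon: merge 3 vertices and 3 edges, delete both glued faces → V=18, E=48, F=32.
Check: V − E + F = 18 − 48 + 32 = 2.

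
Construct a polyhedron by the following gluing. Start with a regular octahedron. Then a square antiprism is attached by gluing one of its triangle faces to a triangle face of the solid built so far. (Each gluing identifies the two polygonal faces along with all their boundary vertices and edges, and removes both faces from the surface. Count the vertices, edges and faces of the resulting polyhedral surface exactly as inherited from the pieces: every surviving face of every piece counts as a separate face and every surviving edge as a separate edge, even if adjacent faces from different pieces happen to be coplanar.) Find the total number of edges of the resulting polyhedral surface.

25

A regular octahedron: V=6, E=12, F=8.
Attach a square antiprism (V=8, E=16, F=10) along a 3-gon: merge 3 vertices and 3 edges, delete both glued faces → V=11, E=25, F=16.
Check: V − E + F = 11 − 25 + 16 = 2.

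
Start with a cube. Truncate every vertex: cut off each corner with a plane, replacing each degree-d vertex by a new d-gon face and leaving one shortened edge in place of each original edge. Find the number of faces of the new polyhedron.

The base solid has V = 8, E = 12, F = 6.
Truncation replaces each original edge-end by a new vertex, so V′ = 2E = 24.
Each original edge survives, and each old vertex of degree d contributes d new edges; summing degrees gives Σd = 2E, so E′ = E + 2E = 3E = 36.
Each original face survives and each original vertex becomes one new face: F′ = F + V = 14.

14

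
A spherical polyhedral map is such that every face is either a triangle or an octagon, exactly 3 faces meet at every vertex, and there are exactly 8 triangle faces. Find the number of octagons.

Let x be the number of octagons; then F = 8 + x.
Edge–face incidences: 2E = 3·8 + 8·x = 24 + 8x.
Every vertex has degree 3, so 3V = 2E.
Euler: V − E + F = 2 ⇒ (2E)/3 − E + (8 + x) = 2.
Multiply by 6: 2·(2E) − 3·(2E) + 6·(8 + x) = 12, i.e. 48 + 6x − (24 + 8x) = 12.
Collecting terms: −2x + 24 = 12, so −2x = −12, so x = 6.
Then 2E = 24 + 8·6 = 72, so E = 36, V = 2E/3 = 24, F = 8 + 6 = 14.

6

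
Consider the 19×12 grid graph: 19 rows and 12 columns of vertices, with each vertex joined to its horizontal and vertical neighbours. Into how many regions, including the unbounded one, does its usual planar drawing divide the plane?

199

The grid has V = 19·12 = 228 vertices and E = 19·11 + 12·18 = 425 edges.
F = 2 − V + E = 2 − 228 + 425 = 199.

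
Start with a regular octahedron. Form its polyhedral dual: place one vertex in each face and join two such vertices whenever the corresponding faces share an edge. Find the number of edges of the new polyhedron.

12

The base solid has V = 6, E = 12, F = 8.
The dual swaps V and F and preserves E: V′ = F = 8, E′ = E = 12, F′ = V = 6.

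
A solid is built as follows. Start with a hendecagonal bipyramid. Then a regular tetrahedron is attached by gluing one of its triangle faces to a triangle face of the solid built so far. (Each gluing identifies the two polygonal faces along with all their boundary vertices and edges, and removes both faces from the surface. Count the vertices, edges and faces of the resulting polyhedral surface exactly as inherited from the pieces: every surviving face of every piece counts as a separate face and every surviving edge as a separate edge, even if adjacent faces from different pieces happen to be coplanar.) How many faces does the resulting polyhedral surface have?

24

A hendecagonal bipyramid: V=13, E=33, F=22.
Attach a regular tetrahedron (V=4, E=6, F=4) along a 3-gon: merge 3 vertices and 3 edges, delete both glued faces → V=14, E=36, F=24.
Check: V − E + F = 14 − 36 + 24 = 2.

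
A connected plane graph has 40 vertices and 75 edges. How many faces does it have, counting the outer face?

37

Euler's formula for a connected plane graph: V − E + F = 2, so F = 2 − 40 + 75 = 37.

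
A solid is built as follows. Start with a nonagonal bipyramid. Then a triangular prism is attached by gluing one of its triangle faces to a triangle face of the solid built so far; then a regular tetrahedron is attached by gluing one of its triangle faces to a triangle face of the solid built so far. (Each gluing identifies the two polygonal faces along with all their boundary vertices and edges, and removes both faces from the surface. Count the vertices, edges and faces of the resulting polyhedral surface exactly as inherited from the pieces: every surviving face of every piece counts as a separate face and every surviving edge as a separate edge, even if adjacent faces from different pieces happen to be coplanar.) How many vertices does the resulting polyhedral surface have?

15

A nonagonal bipyramid: V=11, E=27, F=18.
Attach a triangular prism (V=6, E=9, F=5) along a 3-gon: merge 3 vertices and 3 edges, delete both glued faces → V=14, E=33, F=21.
Attach a regular tetrahedron (V=4, E=6, F=4) along a 3-gon: merge 3 vertices and 3 edges, delete both glued faces → V=15, E=36, F=23.
Check: V − E + F = 15 − 36 + 23 = 2.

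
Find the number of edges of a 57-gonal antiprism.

228

An antiprism on an n-gon has two n-gon caps and 2n triangles: V = 2·57 = 114, E = 4·57 = 228, F = 2·57 + 2 = 116.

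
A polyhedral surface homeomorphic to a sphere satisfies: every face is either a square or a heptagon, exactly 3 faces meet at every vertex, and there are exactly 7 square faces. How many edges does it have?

Let x be the number of heptagons; then F = 7 + x.
Edge–face incidences: 2E = 4·7 + 7·x = 28 + 7x.
Every vertex has degree 3, so 3V = 2E.
Euler: V − E + F = 2 ⇒ (2E)/3 − E + (7 + x) = 2.
Multiply by 6: 2·(2E) − 3·(2E) + 6·(7 + x) = 12, i.e. 42 + 6x − (28 + 7x) = 12.
Collecting terms: −x + 14 = 12, so −x = −2, so x = 2.
Then 2E = 28 + 7·2 = 42, so E = 21, V = 2E/3 = 14, F = 7 + 2 = 9.

21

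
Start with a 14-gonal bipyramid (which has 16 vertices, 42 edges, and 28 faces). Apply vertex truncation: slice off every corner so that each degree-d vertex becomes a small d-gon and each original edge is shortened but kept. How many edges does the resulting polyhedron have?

Truncation replaces each original edge-end by a new vertex, so V′ = 2E = 84.
Each original edge survives, and each old vertex of degree d contributes d new edges; summing degrees gives Σd = 2E, so E′ = E + 2E = 3E = 126.
Each original face survives and each original vertex becomes one new face: F′ = F + V = 44.

126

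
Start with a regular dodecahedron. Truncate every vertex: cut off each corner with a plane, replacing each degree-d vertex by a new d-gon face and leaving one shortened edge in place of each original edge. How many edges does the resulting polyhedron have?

The base solid has V = 20, E = 30, F = 12.
Truncation replaces each original edge-end by a new vertex, so V′ = 2E = 60.
Each original edge survives, and each old vertex of degree d contributes d new edges; summing degrees gives Σd = 2E, so E′ = E + 2E = 3E = 90.
Each original face survives and each original vertex becomes one new face: F′ = F + V = 32.

90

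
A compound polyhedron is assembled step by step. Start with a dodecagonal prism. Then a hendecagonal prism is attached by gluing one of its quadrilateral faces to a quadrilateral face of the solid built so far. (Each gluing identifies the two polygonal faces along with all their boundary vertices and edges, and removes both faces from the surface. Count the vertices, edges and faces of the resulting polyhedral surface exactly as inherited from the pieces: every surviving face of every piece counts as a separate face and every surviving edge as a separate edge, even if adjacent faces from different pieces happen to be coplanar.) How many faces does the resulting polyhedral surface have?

25

A dodecagonal prism: V=24, E=36, F=14.
Attach a hendecagonal prism (V=22, E=33, F=13) along a 4-gon: merge 4 vertices and 4 edges, delete both glued faces → V=42, E=65, F=25.
Check: V − E + F = 42 − 65 + 25 = 2.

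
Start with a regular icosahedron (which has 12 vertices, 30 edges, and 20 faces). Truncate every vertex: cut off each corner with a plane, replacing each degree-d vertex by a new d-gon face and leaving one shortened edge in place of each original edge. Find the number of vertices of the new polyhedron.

Truncation replaces each original edge-end by a new vertex, so V′ = 2E = 60.
Each original edge survives, and each old vertex of degree d contributes d new edges; summing degrees gives Σd = 2E, so E′ = E + 2E = 3E = 90.
Each original face survives and each original vertex becomes one new face: F′ = F + V = 32.

60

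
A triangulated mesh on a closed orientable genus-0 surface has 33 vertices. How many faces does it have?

χ = 2 − 2·0 = 2, and every face is a triangle so 3F = 2E.
V − E + F = 2 with E = 3F/2 gives 33 − (3/2 − 1)·F = 2, so F = 62 and E = 93.

62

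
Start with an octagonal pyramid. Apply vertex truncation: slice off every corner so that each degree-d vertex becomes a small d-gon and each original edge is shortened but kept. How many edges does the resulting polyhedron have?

48

The base solid has V = 9, E = 16, F = 9.
Truncation replaces each original edge-end by a new vertex, so V′ = 2E = 32.
Each original edge survives, and each old vertex of degree d contributes d new edges; summing degrees gives Σd = 2E, so E′ = E + 2E = 3E = 48.
Each original face survives and each original vertex becomes one new face: F′ = F + V = 18.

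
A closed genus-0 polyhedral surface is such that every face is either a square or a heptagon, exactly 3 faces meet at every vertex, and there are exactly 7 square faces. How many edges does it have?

Let x be the number of heptagons; then F = 7 + x.
Edge–face incidences: 2E = 4·7 + 7·x = 28 + 7x.
Every vertex has degree 3, so 3V = 2E.
Euler: V − E + F = 2 ⇒ (2E)/3 − E + (7 + x) = 2.
Multiply by 6: 2·(2E) − 3·(2E) + 6·(7 + x) = 12, i.e. 42 + 6x − (28 + 7x) = 12.
Collecting terms: −x + 14 = 12, so −x = −2, so x = 2.
Then 2E = 28 + 7·2 = 42, so E = 21, V = 2E/3 = 14, F = 7 + 2 = 9.

21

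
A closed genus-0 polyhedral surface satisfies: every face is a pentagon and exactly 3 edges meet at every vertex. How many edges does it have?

30

Each face has 5 edges and each edge borders two faces, so 2E = 5F.
Each vertex has degree 3, so 3V = 2E and hence V = 5F/3.
Euler: V − E + F = 2 ⇒ (5F/3) − (5F/2) + F = 2.
Multiply by 6: (10 − 15 + 6)F = 12, i.e. 1F = 12.
So F = 12, E = 5·12/2 = 30, V = 5·12/3 = 20.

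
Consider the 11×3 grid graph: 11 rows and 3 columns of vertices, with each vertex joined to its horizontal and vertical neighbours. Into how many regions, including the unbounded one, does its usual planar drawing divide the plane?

The grid has V = 11·3 = 33 vertices and E = 11·2 + 3·10 = 52 edges.
F = 2 − V + E = 2 − 33 + 52 = 21.

21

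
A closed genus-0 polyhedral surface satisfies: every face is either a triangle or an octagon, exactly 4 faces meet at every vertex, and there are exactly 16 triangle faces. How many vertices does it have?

16

Let x be the number of octagons; then F = 16 + x.
Edge–face incidences: 2E = 3·16 + 8·x = 48 + 8x.
Every vertex has degree 4, so 4V = 2E.
Euler: V − E + F = 2 ⇒ (2E)/4 − E + (16 + x) = 2.
Multiply by 8: 2·(2E) − 4·(2E) + 8·(16 + x) = 16, i.e. 128 + 8x − 2·(48 + 8x) = 16.
Collecting terms: −8x + 32 = 16, so −8x = −16, so x = 2.
Then 2E = 48 + 8·2 = 64, so E = 32, V = 2E/4 = 16, F = 16 + 2 = 18.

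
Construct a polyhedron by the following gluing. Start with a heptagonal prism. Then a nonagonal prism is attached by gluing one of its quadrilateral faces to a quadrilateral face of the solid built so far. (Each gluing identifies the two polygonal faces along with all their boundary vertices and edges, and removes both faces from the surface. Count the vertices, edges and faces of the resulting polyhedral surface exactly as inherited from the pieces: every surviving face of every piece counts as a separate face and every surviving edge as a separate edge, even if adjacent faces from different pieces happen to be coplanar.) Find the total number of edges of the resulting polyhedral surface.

44

A heptagonal prism: V=14, E=21, F=9.
Attach a nonagonal prism (V=18, E=27, F=11) along a 4-gon: merge 4 vertices and 4 edges, delete both glued faces → V=28, E=44, F=18.
Check: V − E + F = 28 − 44 + 18 = 2.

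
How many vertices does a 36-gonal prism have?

72

A prism on an n-gon has two n-gon bases and n rectangular sides: V = 2·36 = 72, E = 3·36 = 108, F = 36 + 2 = 38.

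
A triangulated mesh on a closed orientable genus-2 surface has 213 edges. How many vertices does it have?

69

χ = 2 − 2·2 = -2, and every face is a triangle so 3F = 2E.
F = 2E/3 = 142. Then V = -2 + E − F = -2 + 213 − 142 = 69.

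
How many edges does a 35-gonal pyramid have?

70

A pyramid on an n-gon base has one n-gon and n triangles: V = 35 + 1 = 36, E = 2·35 = 70, F = 35 + 1 = 36.
Check: V − E + F = 36 − 70 + 36 = 2.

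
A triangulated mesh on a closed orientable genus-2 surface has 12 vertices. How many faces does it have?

χ = 2 − 2·2 = -2, and every face is a triangle so 3F = 2E.
V − E + F = -2 with E = 3F/2 gives 12 − (3/2 − 1)·F = -2, so F = 28 and E = 42.

28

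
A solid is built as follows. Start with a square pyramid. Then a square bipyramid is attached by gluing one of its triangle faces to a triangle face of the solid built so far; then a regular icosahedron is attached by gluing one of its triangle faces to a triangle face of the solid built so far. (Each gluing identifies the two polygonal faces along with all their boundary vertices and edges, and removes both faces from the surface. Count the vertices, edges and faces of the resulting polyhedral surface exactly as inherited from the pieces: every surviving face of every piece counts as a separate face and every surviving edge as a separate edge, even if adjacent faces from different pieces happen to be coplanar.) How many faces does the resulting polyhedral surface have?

A square pyramid: V=5, E=8, F=5.
Attach a square bipyramid (V=6, E=12, F=8) along a 3-gon: merge 3 vertices and 3 edges, delete both glued faces → V=8, E=17, F=11.
Attach a regular icosahedron (V=12, E=30, F=20) along a 3-gon: merge 3 vertices and 3 edges, delete both glued faces → V=17, E=44, F=29.
Check: V − E + F = 17 − 44 + 29 = 2.

29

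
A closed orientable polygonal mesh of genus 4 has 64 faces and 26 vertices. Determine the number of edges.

For a closed orientable surface of genus 4, χ = 2 − 2·4 = -6.
E = V + F − (-6) = 26 + 64 − (-6) = 96.

96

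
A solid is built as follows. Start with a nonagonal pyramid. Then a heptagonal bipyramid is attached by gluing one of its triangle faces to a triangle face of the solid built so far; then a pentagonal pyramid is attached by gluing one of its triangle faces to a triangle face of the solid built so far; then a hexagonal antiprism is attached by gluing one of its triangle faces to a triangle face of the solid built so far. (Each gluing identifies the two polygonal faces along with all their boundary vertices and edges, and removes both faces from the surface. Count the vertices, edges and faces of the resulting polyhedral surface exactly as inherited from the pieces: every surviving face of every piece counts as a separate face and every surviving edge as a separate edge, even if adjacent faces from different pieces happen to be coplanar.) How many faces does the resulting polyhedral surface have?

A nonagonal pyramid: V=10, E=18, F=10.
Attach a heptagonal bipyramid (V=9, E=21, F=14) along a 3-gon: merge 3 vertices and 3 edges, delete both glued faces → V=16, E=36, F=22.
Attach a pentagonal pyramid (V=6, E=10, F=6) along a 3-gon: merge 3 vertices and 3 edges, delete both glued faces → V=19, E=43, F=26.
Attach a hexagonal antiprism (V=12, E=24, F=14) along a 3-gon: merge 3 vertices and 3 edges, delete both glued faces → V=28, E=64, F=38.
Check: V − E + F = 28 − 64 + 38 = 2.

38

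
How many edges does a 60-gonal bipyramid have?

A bipyramid over an n-gon has 2n triangular faces and n + 2 vertices: V = 60 + 2 = 62, E = 3·60 = 180, F = 2·60 = 120.
Check: V − E + F = 62 − 180 + 120 = 2.

180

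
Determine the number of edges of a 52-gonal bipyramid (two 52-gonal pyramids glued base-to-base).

A bipyramid over an n-gon has 2n triangular faces and n + 2 vertices: V = 52 + 2 = 54, E = 3·52 = 156, F = 2·52 = 104.

156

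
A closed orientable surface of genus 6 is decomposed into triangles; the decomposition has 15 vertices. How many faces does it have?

χ = 2 − 2·6 = -10, and every face is a triangle so 3F = 2E.
V − E + F = -10 with E = 3F/2 gives 15 − (3/2 − 1)·F = -10, so F = 50 and E = 75.

50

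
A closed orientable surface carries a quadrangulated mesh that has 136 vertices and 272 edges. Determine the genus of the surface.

Every face is a square and each edge borders two faces, so 4F = 2·272, giving F = 136.
χ = V − E + F = 136 − 272 + 136 = 0.
For a closed orientable surface χ = 2 − 2g, so g = (2 − (0))/2 = 1.

1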